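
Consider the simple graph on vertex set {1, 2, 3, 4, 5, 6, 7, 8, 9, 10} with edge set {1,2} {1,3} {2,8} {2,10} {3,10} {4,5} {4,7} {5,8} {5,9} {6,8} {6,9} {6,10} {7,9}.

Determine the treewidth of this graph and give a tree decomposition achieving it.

Treewidth 2.
Bags: B1 = {4, 7, 9}  B2 = {4, 5, 9}  B3 = {5, 6, 9}  B4 = {5, 6, 8}  B5 = {6, 8, 10}  B6 = {2, 8, 10}  B7 = {2, 3, 10}  B8 = {1, 2, 3}
Tree: B1–B2, B2–B3, B3–B4, B4–B5, B5–B6, B6–B7, B7–B8

Every bag has size at most 3, so the width is 3 − 1 = 2 and tw(G) ≤ 2. Since 7–4–5–9–7 is a cycle in G, G is not acyclic. Forests are exactly the graphs of treewidth ≤ 1, so tw(G) ≥ 2. The upper and lower bounds meet at 2, so that is the treewidth.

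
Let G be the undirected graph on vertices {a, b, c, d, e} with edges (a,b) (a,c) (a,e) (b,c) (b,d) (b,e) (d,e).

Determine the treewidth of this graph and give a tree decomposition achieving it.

Each bag holds 3 vertices, so the decomposition has width 2, which upper-bounds the treewidth. Conversely, {b, d, e} is a clique of size 3, and the vertices of any clique must share a bag in every tree decomposition; so some bag has ≥ 3 vertices and tw(G) ≥ 2. Therefore the treewidth is 2.

Treewidth 2.
Bags: B1 = {a, b, e}  B2 = {b, d, e}  B3 = {a, b, c}
Tree: B1–B2, B1–B3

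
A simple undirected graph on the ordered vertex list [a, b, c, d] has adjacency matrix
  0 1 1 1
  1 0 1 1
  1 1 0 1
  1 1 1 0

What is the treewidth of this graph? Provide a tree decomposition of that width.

Treewidth 3.
One such decomposition:
Bags: B1 = {a, b, c, d}
Tree: (single bag)

A single bag containing all 4 vertices is trivially a valid decomposition of width 3. For the lower bound, the 4 vertices {a, b, c, d} are pairwise adjacent, and any tree decomposition puts a clique entirely inside one bag — forcing width ≥ 3. Therefore the treewidth is 3.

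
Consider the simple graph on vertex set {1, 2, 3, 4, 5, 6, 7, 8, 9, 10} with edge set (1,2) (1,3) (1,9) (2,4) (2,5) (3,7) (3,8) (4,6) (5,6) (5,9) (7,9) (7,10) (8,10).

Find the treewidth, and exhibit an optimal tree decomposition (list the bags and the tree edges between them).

Treewidth 2.
One optimal decomposition is:
Bags: B1 = {3, 8, 10}  B2 = {3, 7, 10}  B3 = {1, 3, 7}  B4 = {1, 7, 9}  B5 = {1, 2, 9}  B6 = {2, 5, 9}  B7 = {2, 4, 5}  B8 = {4, 5, 6}
Tree: B1–B2, B2–B3, B3–B4, B4–B5, B5–B6, B6–B7, B7–B8

Each bag holds 3 vertices, so the decomposition has width 2, which upper-bounds the treewidth. For the lower bound, G contains the cycle 8–10–7–3–8, so G is not a forest; only forests have treewidth ≤ 1, hence tw(G) ≥ 2. Therefore the treewidth is 2.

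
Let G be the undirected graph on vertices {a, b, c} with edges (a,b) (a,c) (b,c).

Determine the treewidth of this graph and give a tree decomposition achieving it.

A single bag containing all 3 vertices is trivially a valid decomposition of width 2. Conversely, {a, b, c} is a clique of size 3, and the vertices of any clique must share a bag in every tree decomposition; so some bag has ≥ 3 vertices and tw(G) ≥ 2. Hence tw(G) = 2 exactly.

Treewidth 2.
One such decomposition:
Bags: B1 = {a, b, c}
Tree: (single bag)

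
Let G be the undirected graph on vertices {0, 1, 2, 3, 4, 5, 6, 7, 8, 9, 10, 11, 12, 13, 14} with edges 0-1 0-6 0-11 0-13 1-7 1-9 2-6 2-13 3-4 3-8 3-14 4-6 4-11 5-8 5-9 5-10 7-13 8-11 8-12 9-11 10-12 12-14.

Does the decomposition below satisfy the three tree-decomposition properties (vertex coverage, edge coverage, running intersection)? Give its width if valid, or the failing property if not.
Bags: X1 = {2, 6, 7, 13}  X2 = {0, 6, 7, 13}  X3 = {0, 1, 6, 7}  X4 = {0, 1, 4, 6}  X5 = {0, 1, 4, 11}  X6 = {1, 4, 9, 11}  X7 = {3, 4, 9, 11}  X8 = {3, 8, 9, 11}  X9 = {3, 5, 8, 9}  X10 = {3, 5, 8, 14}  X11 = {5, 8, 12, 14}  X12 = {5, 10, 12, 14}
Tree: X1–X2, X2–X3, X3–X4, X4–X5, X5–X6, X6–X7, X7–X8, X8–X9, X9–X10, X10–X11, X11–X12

Checking the three conditions: (i) the bags cover all of {0, 1, 2, 3, 4, 5, 6, 7, 8, 9, 10, 11, 12, 13, 14}; (ii) for each edge, some bag contains both endpoints; (iii) the bags containing any fixed vertex form a subtree. All hold, so the decomposition is valid with width 4 − 1 = 3.

Yes; width 3.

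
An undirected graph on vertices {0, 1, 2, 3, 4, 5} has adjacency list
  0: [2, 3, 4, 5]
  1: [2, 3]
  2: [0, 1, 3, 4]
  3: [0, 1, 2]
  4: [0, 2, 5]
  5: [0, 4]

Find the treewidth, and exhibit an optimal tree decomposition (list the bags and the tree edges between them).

Treewidth 2.
One such decomposition:
Bags: B1 = {0, 2, 3}  B2 = {1, 2, 3}  B3 = {0, 2, 4}  B4 = {0, 4, 5}
Tree: B1–B2, B1–B3, B3–B4

Every bag has size at most 3, so the width is 3 − 1 = 2 and tw(G) ≤ 2. For the lower bound, the 3 vertices {0, 2, 3} are pairwise adjacent, and any tree decomposition puts a clique entirely inside one bag — forcing width ≥ 2. The upper and lower bounds meet at 2, so that is the treewidth.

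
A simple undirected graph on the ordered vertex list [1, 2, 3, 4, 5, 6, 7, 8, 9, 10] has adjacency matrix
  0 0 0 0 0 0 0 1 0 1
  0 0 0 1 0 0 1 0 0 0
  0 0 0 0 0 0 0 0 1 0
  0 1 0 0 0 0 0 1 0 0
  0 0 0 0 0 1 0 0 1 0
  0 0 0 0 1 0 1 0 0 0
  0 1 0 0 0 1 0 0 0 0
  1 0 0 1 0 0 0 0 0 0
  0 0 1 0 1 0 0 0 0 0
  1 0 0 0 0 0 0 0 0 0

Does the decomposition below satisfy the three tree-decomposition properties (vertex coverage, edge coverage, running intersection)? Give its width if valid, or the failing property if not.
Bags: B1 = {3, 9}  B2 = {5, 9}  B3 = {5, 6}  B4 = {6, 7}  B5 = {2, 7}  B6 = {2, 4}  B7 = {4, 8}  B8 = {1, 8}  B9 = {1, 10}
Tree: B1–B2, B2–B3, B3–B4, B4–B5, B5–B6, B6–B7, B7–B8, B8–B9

Vertex coverage: the bags together contain {1, 2, 3, 4, 5, 6, 7, 8, 9, 10}, the full vertex set. Edge coverage: each edge of G has both endpoints in at least one bag. Running intersection: for every vertex, the bags containing it form a connected subtree. All three properties hold, so this is a valid tree decomposition of width max|bag| − 1 = 1, and hence tw(G) ≤ 1.

Yes; width 1.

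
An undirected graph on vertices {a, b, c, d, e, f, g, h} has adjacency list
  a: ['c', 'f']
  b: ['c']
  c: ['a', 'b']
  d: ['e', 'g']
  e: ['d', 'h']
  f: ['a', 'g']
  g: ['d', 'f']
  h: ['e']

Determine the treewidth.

1

A width-1 tree decomposition is:
Bags: B1 = {b, c}  B2 = {a, c}  B3 = {a, f}  B4 = {f, g}  B5 = {d, g}  B6 = {d, e}  B7 = {e, h}
Tree: B1–B2, B2–B3, B3–B4, B4–B5, B5–B6, B6–B7
The largest bag has 2 vertices, giving width 1; this decomposition certifies tw(G) ≤ 1. Since G has at least one edge (e.g. b–c), it is not an edgeless graph, so tw(G) ≥ 1. Therefore the treewidth is 1.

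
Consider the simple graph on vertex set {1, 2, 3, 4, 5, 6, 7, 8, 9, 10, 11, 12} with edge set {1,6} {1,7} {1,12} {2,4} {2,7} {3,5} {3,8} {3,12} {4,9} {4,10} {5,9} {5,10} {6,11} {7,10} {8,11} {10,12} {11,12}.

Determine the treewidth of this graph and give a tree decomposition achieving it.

Treewidth 3.
One such decomposition:
Bags: B1 = {2, 4, 7, 9}  B2 = {4, 7, 9, 10}  B3 = {5, 7, 9, 10}  B4 = {1, 5, 7, 10}  B5 = {1, 5, 10, 12}  B6 = {1, 3, 5, 12}  B7 = {1, 3, 6, 12}  B8 = {3, 6, 11, 12}  B9 = {3, 6, 8, 11}
Tree: B1–B2, B2–B3, B3–B4, B4–B5, B5–B6, B6–B7, B7–B8, B8–B9

Each bag holds 4 vertices, so the decomposition has width 3, which upper-bounds the treewidth. For the lower bound: the 4 vertex sets {2,4,9}, {7}, {10}, {1,3,5,12} are disjoint, each induces a connected subgraph, and every pair is joined by at least one edge of G. Contracting each set to a single vertex therefore yields K_{4} as a minor, and since treewidth is minor-monotone, tw(G) ≥ tw(K_{4}) = 3. Hence tw(G) = 3 exactly.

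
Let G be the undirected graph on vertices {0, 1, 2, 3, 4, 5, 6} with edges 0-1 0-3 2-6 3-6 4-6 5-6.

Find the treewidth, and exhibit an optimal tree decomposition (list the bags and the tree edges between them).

Treewidth 1.
One such decomposition:
Bags: B1 = {4, 6}  B2 = {3, 6}  B3 = {0, 3}  B4 = {2, 6}  B5 = {5, 6}  B6 = {0, 1}
Tree: B1–B2, B2–B3, B1–B4, B4–B5, B3–B6

Each bag holds 2 vertices, so the decomposition has width 1, which upper-bounds the treewidth. G has an edge, so its treewidth is at least 1. Combining the bounds, tw(G) = 1.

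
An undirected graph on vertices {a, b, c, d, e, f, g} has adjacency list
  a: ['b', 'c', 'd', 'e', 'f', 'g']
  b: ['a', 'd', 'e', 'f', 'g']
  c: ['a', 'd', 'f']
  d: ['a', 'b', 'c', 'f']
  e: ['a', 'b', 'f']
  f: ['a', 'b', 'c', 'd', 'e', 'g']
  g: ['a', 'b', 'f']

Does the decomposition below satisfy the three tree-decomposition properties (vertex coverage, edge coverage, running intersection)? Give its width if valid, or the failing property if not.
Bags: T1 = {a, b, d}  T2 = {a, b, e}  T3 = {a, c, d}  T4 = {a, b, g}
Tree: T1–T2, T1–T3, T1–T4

A tree decomposition must satisfy three properties: every vertex lies in some bag; for every edge, both endpoints lie together in some bag; and for every vertex, the bags containing it form a connected subtree. Here vertex f appears in no bag, so the decomposition is invalid.

No — vertex f appears in no bag.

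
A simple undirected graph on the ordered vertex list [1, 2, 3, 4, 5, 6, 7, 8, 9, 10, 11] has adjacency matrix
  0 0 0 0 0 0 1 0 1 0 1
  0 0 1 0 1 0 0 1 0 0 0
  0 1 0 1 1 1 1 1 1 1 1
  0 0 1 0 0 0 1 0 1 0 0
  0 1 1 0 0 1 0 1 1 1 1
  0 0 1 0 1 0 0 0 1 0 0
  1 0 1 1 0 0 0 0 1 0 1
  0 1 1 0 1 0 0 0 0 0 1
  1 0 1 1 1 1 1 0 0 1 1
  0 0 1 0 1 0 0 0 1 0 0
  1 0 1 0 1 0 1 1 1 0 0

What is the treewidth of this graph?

3

A width-3 tree decomposition is:
Bags: B1 = {3, 7, 9, 11}  B2 = {3, 5, 9, 11}  B3 = {1, 7, 9, 11}  B4 = {3, 5, 9, 10}  B5 = {3, 5, 6, 9}  B6 = {3, 4, 7, 9}  B7 = {3, 5, 8, 11}  B8 = {2, 3, 5, 8}
Tree: B1–B2, B1–B3, B2–B4, B2–B5, B1–B6, B2–B7, B7–B8
The largest bag has 4 vertices, giving width 3; this decomposition certifies tw(G) ≤ 3. For the lower bound, the 4 vertices {1, 7, 9, 11} are pairwise adjacent, and any tree decomposition puts a clique entirely inside one bag — forcing width ≥ 3. Combining the bounds, tw(G) = 3.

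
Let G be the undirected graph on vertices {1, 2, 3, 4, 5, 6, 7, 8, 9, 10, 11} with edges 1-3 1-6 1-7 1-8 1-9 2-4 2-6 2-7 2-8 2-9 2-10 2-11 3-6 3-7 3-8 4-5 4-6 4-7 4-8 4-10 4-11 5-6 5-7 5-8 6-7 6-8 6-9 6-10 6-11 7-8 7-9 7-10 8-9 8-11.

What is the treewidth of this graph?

A width-4 tree decomposition is:
Bags: B1 = {2, 4, 6, 7, 8}  B2 = {2, 6, 7, 8, 9}  B3 = {1, 6, 7, 8, 9}  B4 = {2, 4, 6, 8, 11}  B5 = {2, 4, 6, 7, 10}  B6 = {4, 5, 6, 7, 8}  B7 = {1, 3, 6, 7, 8}
Tree: B1–B2, B2–B3, B1–B4, B1–B5, B1–B6, B3–B7
Each bag holds 5 vertices, so the decomposition has width 4, which upper-bounds the treewidth. For the lower bound, the 5 vertices {2, 4, 6, 8, 11} are pairwise adjacent, and any tree decomposition puts a clique entirely inside one bag — forcing width ≥ 4. Hence tw(G) = 4 exactly.

4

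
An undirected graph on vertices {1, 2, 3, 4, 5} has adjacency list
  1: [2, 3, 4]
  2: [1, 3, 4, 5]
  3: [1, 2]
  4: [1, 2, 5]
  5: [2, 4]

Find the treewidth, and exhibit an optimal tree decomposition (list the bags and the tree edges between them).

The largest bag has 3 vertices, giving width 2; this decomposition certifies tw(G) ≤ 2. Conversely, {1, 2, 3} is a clique of size 3, and the vertices of any clique must share a bag in every tree decomposition; so some bag has ≥ 3 vertices and tw(G) ≥ 2. Hence tw(G) = 2 exactly.

Treewidth 2.
One optimal decomposition is:
Bags: B1 = {1, 2, 4}  B2 = {1, 2, 3}  B3 = {2, 4, 5}
Tree: B1–B2, B1–B3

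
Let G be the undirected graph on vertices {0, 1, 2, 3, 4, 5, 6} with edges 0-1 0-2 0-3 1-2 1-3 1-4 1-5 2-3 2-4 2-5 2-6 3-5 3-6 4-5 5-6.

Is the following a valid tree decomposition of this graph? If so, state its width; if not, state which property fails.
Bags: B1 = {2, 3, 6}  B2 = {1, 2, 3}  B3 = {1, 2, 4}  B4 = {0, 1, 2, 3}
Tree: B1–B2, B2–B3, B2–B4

No — vertex 5 appears in no bag.

A tree decomposition must satisfy three properties: every vertex lies in some bag; for every edge, both endpoints lie together in some bag; and for every vertex, the bags containing it form a connected subtree. Here vertex 5 appears in no bag, so the decomposition is invalid.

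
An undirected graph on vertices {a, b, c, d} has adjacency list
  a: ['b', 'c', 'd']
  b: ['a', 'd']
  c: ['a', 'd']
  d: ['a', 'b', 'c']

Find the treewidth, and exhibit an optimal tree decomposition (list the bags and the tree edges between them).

Treewidth 2.
One optimal decomposition is:
Bags: B1 = {a, c, d}  B2 = {a, b, d}
Tree: B1–B2

The largest bag has 3 vertices, giving width 2; this decomposition certifies tw(G) ≤ 2. Conversely, {a, c, d} is a clique of size 3, and the vertices of any clique must share a bag in every tree decomposition; so some bag has ≥ 3 vertices and tw(G) ≥ 2. The upper and lower bounds meet at 2, so that is the treewidth.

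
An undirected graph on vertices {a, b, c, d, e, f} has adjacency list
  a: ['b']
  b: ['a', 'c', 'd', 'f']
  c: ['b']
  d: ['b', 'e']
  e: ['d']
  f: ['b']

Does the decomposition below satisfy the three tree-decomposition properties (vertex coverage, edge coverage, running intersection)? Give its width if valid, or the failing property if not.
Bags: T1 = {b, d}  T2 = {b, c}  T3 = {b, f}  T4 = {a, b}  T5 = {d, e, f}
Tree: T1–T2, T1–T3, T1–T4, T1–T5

No — bags containing vertex f are not connected in the tree.

A tree decomposition must satisfy three properties: every vertex lies in some bag; for every edge, both endpoints lie together in some bag; and for every vertex, the bags containing it form a connected subtree. Here bags containing vertex f are not connected in the tree, so the decomposition is invalid.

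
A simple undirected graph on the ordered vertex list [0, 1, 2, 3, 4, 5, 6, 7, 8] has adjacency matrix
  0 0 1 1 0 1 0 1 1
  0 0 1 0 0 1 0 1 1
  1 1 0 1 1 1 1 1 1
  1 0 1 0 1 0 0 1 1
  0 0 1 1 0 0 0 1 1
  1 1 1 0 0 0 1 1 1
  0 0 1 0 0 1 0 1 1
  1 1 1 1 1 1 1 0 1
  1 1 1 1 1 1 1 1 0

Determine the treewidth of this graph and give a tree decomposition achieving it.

Treewidth 4.
One optimal decomposition is:
Bags: B1 = {1, 2, 5, 7, 8}  B2 = {2, 5, 6, 7, 8}  B3 = {0, 2, 5, 7, 8}  B4 = {0, 2, 3, 7, 8}  B5 = {2, 3, 4, 7, 8}
Tree: B1–B2, B2–B3, B3–B4, B4–B5

Every bag has size at most 5, so the width is 5 − 1 = 4 and tw(G) ≤ 4. For the lower bound, the 5 vertices {0, 2, 3, 7, 8} are pairwise adjacent, and any tree decomposition puts a clique entirely inside one bag — forcing width ≥ 4. Hence tw(G) = 4 exactly.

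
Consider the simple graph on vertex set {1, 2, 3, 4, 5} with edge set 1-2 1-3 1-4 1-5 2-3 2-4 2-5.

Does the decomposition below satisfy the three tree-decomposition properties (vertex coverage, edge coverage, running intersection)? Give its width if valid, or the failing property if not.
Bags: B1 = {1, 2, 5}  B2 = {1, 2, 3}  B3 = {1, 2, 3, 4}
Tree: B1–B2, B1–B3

A tree decomposition must satisfy three properties: every vertex lies in some bag; for every edge, both endpoints lie together in some bag; and for every vertex, the bags containing it form a connected subtree. Here bags containing vertex 3 are not connected in the tree, so the decomposition is invalid.

No — bags containing vertex 3 are not connected in the tree.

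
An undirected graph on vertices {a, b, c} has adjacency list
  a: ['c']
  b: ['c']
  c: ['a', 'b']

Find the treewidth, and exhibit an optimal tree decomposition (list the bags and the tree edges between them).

Treewidth 1.
One such decomposition:
Bags: B1 = {a, c}  B2 = {b, c}
Tree: B1–B2

The largest bag has 2 vertices, giving width 1; this decomposition certifies tw(G) ≤ 1. Since G has at least one edge (e.g. c–a), it is not an edgeless graph, so tw(G) ≥ 1. Hence tw(G) = 1 exactly.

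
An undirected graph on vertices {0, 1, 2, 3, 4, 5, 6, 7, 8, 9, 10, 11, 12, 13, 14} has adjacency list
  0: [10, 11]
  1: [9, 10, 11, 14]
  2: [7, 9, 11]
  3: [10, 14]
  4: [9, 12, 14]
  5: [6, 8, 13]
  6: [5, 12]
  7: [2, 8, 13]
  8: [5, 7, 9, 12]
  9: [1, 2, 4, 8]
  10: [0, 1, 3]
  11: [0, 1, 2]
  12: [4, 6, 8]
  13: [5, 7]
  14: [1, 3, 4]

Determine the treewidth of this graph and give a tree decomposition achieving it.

Treewidth 3.
Bags: B1 = {5, 6, 12, 13}  B2 = {5, 8, 12, 13}  B3 = {7, 8, 12, 13}  B4 = {4, 7, 8, 12}  B5 = {4, 7, 8, 9}  B6 = {2, 4, 7, 9}  B7 = {2, 4, 9, 14}  B8 = {1, 2, 9, 14}  B9 = {1, 2, 11, 14}  B10 = {1, 3, 11, 14}  B11 = {1, 3, 10, 11}  B12 = {0, 3, 10, 11}
Tree: B1–B2, B2–B3, B3–B4, B4–B5, B5–B6, B6–B7, B7–B8, B8–B9, B9–B10, B10–B11, B11–B12

The largest bag has 4 vertices, giving width 3; this decomposition certifies tw(G) ≤ 3. For the lower bound: the 4 vertex sets {5,6,13}, {12}, {8}, {2,4,7,9} are disjoint, each induces a connected subgraph, and every pair is joined by at least one edge of G. Contracting each set to a single vertex therefore yields K_{4} as a minor, and since treewidth is minor-monotone, tw(G) ≥ tw(K_{4}) = 3. Hence tw(G) = 3 exactly.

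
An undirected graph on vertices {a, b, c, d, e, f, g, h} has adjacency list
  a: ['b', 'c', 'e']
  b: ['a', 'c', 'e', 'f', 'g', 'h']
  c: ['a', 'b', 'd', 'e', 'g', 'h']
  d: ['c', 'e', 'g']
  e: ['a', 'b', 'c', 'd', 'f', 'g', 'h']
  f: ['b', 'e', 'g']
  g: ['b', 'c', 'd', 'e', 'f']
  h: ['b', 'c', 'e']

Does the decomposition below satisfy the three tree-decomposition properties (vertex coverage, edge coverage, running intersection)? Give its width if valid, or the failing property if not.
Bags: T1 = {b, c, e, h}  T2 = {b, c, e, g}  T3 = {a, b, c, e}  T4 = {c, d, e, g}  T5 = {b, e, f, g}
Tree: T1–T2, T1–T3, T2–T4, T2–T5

Yes; width 3.

Checking the three conditions: (i) the bags cover all of {a, b, c, d, e, f, g, h}; (ii) for each edge, some bag contains both endpoints; (iii) the bags containing any fixed vertex form a subtree. All hold, so the decomposition is valid with width 4 − 1 = 3.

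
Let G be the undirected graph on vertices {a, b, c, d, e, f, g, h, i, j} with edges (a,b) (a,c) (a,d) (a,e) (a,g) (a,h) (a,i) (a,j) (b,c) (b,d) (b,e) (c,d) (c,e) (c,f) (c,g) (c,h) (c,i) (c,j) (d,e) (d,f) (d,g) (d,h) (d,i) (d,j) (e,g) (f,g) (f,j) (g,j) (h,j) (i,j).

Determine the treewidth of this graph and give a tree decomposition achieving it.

The largest bag has 5 vertices, giving width 4; this decomposition certifies tw(G) ≤ 4. On the other hand G contains the 5-clique {a, c, d, g, j}. A clique must lie in a single bag of any decomposition, so no decomposition can have width below 4. Hence tw(G) = 4 exactly.

Treewidth 4.
Bags: B1 = {a, c, d, e, g}  B2 = {a, c, d, g, j}  B3 = {a, c, d, h, j}  B4 = {c, d, f, g, j}  B5 = {a, c, d, i, j}  B6 = {a, b, c, d, e}
Tree: B1–B2, B2–B3, B2–B4, B2–B5, B1–B6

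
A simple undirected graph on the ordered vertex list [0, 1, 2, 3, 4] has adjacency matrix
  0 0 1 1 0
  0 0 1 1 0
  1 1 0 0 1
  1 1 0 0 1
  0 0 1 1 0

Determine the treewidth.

2

A width-2 tree decomposition is:
Bags: B1 = {1, 2, 3}  B2 = {2, 3, 4}  B3 = {0, 2, 3}
Tree: B1–B2, B2–B3
The largest bag has 3 vertices, giving width 2; this decomposition certifies tw(G) ≤ 2. The edges 1–2–4–3–1 form a cycle, so G is not a tree and its treewidth is at least 2. Hence tw(G) = 2 exactly.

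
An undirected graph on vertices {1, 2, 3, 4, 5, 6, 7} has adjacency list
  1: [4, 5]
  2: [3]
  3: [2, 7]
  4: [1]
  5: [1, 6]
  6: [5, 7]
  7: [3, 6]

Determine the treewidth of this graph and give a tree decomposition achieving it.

Treewidth 1.
Bags: B1 = {1, 4}  B2 = {1, 5}  B3 = {5, 6}  B4 = {6, 7}  B5 = {3, 7}  B6 = {2, 3}
Tree: B1–B2, B2–B3, B3–B4, B4–B5, B5–B6

The largest bag has 2 vertices, giving width 1; this decomposition certifies tw(G) ≤ 1. G has an edge, so its treewidth is at least 1. Combining the bounds, tw(G) = 1.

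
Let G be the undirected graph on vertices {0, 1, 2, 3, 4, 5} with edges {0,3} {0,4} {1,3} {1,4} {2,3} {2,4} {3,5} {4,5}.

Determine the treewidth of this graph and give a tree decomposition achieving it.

Treewidth 2.
One such decomposition:
Bags: B1 = {3, 4, 5}  B2 = {1, 3, 4}  B3 = {2, 3, 4}  B4 = {0, 3, 4}
Tree: B1–B2, B2–B3, B3–B4

The largest bag has 3 vertices, giving width 2; this decomposition certifies tw(G) ≤ 2. Since 3–5–4–1–3 is a cycle in G, G is not acyclic. Forests are exactly the graphs of treewidth ≤ 1, so tw(G) ≥ 2. Combining the bounds, tw(G) = 2.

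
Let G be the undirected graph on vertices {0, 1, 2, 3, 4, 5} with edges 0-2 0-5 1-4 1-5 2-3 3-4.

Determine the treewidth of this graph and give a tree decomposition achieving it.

Every bag has size at most 3, so the width is 3 − 1 = 2 and tw(G) ≤ 2. The edges 2–3–4–1–5–0–2 form a cycle, so G is not a tree and its treewidth is at least 2. The upper and lower bounds meet at 2, so that is the treewidth.

Treewidth 2.
Bags: B1 = {2, 3, 4}  B2 = {1, 2, 4}  B3 = {1, 2, 5}  B4 = {0, 2, 5}
Tree: B1–B2, B2–B3, B3–B4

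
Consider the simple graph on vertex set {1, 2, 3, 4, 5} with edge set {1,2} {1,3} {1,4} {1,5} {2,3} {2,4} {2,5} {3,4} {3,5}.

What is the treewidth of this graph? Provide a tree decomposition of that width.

Treewidth 3.
One such decomposition:
Bags: B1 = {1, 2, 3, 4}  B2 = {1, 2, 3, 5}
Tree: B1–B2

Every bag has size at most 4, so the width is 4 − 1 = 3 and tw(G) ≤ 3. For the lower bound, the 4 vertices {1, 2, 3, 4} are pairwise adjacent, and any tree decomposition puts a clique entirely inside one bag — forcing width ≥ 3. Therefore the treewidth is 3.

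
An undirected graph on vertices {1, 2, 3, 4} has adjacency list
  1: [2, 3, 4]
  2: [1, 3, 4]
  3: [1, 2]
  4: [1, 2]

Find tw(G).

A width-2 tree decomposition is:
Bags: B1 = {1, 2, 4}  B2 = {1, 2, 3}
Tree: B1–B2
Every bag has size at most 3, so the width is 3 − 1 = 2 and tw(G) ≤ 2. Conversely, {1, 2, 3} is a clique of size 3, and the vertices of any clique must share a bag in every tree decomposition; so some bag has ≥ 3 vertices and tw(G) ≥ 2. The upper and lower bounds meet at 2, so that is the treewidth.

2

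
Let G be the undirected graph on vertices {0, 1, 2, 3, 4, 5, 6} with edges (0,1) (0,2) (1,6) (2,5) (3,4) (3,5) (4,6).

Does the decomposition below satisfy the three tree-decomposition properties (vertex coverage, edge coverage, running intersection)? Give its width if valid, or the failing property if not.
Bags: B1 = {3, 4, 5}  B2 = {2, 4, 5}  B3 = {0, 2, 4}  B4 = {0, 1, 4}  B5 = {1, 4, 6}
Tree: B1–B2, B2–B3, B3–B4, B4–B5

Checking the three conditions: (i) the bags cover all of {0, 1, 2, 3, 4, 5, 6}; (ii) for each edge, some bag contains both endpoints; (iii) the bags containing any fixed vertex form a subtree. All hold, so the decomposition is valid with width 3 − 1 = 2.

Yes; width 2.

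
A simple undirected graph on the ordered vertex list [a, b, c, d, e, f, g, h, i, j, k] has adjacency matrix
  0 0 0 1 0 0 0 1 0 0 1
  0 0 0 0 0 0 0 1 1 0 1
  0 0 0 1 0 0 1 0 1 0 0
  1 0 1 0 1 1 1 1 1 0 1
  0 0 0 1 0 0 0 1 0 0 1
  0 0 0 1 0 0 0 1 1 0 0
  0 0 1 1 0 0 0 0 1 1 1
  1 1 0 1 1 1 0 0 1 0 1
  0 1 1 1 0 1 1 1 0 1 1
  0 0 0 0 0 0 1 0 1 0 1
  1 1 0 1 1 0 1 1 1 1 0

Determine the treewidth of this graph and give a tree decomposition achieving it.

Each bag holds 4 vertices, so the decomposition has width 3, which upper-bounds the treewidth. For the lower bound, the 4 vertices {c, d, g, i} are pairwise adjacent, and any tree decomposition puts a clique entirely inside one bag — forcing width ≥ 3. Hence tw(G) = 3 exactly.

Treewidth 3.
Bags: B1 = {d, h, i, k}  B2 = {d, g, i, k}  B3 = {g, i, j, k}  B4 = {d, e, h, k}  B5 = {a, d, h, k}  B6 = {d, f, h, i}  B7 = {c, d, g, i}  B8 = {b, h, i, k}
Tree: B1–B2, B2–B3, B1–B4, B4–B5, B1–B6, B2–B7, B1–B8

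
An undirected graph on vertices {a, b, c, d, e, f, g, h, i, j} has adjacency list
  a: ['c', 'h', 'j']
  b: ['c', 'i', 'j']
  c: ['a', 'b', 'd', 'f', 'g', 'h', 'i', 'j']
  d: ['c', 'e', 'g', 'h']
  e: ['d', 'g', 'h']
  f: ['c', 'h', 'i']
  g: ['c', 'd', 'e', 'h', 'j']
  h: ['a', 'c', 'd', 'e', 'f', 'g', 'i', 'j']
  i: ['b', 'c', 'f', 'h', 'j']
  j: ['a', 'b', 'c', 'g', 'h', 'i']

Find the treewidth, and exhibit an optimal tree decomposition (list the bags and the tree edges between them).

The largest bag has 4 vertices, giving width 3; this decomposition certifies tw(G) ≤ 3. On the other hand G contains the 4-clique {d, e, g, h}. A clique must lie in a single bag of any decomposition, so no decomposition can have width below 3. Therefore the treewidth is 3.

Treewidth 3.
Bags: B1 = {c, g, h, j}  B2 = {c, h, i, j}  B3 = {c, d, g, h}  B4 = {c, f, h, i}  B5 = {a, c, h, j}  B6 = {d, e, g, h}  B7 = {b, c, i, j}
Tree: B1–B2, B1–B3, B2–B4, B2–B5, B3–B6, B2–B7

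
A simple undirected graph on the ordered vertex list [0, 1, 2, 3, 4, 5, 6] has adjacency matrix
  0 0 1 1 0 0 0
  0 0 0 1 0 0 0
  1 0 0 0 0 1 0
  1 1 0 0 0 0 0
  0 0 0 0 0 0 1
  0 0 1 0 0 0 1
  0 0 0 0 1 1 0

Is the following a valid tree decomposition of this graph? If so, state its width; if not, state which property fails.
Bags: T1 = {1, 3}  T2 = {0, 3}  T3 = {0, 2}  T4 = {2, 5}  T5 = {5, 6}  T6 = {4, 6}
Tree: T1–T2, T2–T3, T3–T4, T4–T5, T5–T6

Checking the three conditions: (i) the bags cover all of {0, 1, 2, 3, 4, 5, 6}; (ii) for each edge, some bag contains both endpoints; (iii) the bags containing any fixed vertex form a subtree. All hold, so the decomposition is valid with width 2 − 1 = 1.

Yes; width 1.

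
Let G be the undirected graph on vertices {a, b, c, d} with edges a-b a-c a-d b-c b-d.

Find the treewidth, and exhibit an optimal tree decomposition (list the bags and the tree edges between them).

Each bag holds 3 vertices, so the decomposition has width 2, which upper-bounds the treewidth. On the other hand G contains the 3-clique {a, b, d}. A clique must lie in a single bag of any decomposition, so no decomposition can have width below 2. Hence tw(G) = 2 exactly.

Treewidth 2.
One optimal decomposition is:
Bags: B1 = {a, b, d}  B2 = {a, b, c}
Tree: B1–B2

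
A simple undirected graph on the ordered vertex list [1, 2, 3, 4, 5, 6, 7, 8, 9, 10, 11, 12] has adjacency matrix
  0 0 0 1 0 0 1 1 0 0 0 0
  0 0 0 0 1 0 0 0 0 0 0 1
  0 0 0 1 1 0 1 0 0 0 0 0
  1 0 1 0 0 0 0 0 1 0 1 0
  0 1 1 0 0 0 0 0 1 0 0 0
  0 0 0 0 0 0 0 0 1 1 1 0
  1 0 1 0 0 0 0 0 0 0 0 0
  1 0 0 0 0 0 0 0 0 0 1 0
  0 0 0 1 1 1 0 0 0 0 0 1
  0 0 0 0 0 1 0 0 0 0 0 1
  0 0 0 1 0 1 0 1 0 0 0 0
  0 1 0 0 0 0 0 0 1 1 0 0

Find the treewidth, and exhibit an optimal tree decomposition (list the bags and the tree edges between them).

Treewidth 3.
One optimal decomposition is:
Bags: B1 = {2, 5, 10, 12}  B2 = {5, 9, 10, 12}  B3 = {5, 6, 9, 10}  B4 = {3, 5, 6, 9}  B5 = {3, 4, 6, 9}  B6 = {3, 4, 6, 11}  B7 = {3, 4, 7, 11}  B8 = {1, 4, 7, 11}  B9 = {1, 7, 8, 11}
Tree: B1–B2, B2–B3, B3–B4, B4–B5, B5–B6, B6–B7, B7–B8, B8–B9

Every bag has size at most 4, so the width is 4 − 1 = 3 and tw(G) ≤ 3. For the lower bound: the 4 vertex sets {2,10,12}, {5}, {9}, {3,4,6,11} are disjoint, each induces a connected subgraph, and every pair is joined by at least one edge of G. Contracting each set to a single vertex therefore yields K_{4} as a minor, and since treewidth is minor-monotone, tw(G) ≥ tw(K_{4}) = 3. Combining the bounds, tw(G) = 3.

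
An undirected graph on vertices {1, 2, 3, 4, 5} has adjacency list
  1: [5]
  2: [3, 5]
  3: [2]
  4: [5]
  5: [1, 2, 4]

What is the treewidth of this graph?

1

A width-1 tree decomposition is:
Bags: B1 = {2, 3}  B2 = {2, 5}  B3 = {4, 5}  B4 = {1, 5}
Tree: B1–B2, B2–B3, B2–B4
The largest bag has 2 vertices, giving width 1; this decomposition certifies tw(G) ≤ 1. G has an edge, so its treewidth is at least 1. Combining the bounds, tw(G) = 1.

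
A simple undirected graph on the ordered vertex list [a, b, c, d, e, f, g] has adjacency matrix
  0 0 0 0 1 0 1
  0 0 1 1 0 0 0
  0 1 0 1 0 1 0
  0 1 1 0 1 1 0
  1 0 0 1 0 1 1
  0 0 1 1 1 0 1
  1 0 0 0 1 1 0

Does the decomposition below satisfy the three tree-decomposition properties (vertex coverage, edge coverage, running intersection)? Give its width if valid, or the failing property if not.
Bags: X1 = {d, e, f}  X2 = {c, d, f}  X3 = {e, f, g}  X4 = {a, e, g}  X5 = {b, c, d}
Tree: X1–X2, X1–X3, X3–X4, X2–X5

Yes; width 2.

Every vertex of G appears in some bag (union = {a, b, c, d, e, f, g}); every edge is covered by a bag; and for each vertex v the set of bags containing v is connected in the bag tree. The decomposition is therefore valid. The largest bag has 3 vertices, so the width is 2.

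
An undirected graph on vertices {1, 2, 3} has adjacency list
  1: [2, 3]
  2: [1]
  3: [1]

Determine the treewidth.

1

A width-1 tree decomposition is:
Bags: B1 = {1, 3}  B2 = {1, 2}
Tree: B1–B2
Each bag holds 2 vertices, so the decomposition has width 1, which upper-bounds the treewidth. Since G has at least one edge (e.g. 3–1), it is not an edgeless graph, so tw(G) ≥ 1. The upper and lower bounds meet at 1, so that is the treewidth.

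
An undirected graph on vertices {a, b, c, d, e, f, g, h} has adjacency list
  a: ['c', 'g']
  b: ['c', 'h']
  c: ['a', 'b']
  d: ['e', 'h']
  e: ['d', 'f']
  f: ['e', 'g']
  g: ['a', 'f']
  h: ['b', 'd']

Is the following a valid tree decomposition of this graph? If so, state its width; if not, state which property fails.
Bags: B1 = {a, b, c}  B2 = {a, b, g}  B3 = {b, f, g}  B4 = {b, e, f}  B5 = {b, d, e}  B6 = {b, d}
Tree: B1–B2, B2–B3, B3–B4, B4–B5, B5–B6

A tree decomposition must satisfy three properties: every vertex lies in some bag; for every edge, both endpoints lie together in some bag; and for every vertex, the bags containing it form a connected subtree. Here vertex h appears in no bag, so the decomposition is invalid.

No — vertex h appears in no bag.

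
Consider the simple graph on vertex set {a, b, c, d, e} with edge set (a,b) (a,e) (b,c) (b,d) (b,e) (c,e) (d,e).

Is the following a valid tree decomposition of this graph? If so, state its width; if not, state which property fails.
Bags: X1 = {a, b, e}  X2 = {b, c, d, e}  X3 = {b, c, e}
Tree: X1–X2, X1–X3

No — bags containing vertex c are not connected in the tree.

A tree decomposition must satisfy three properties: every vertex lies in some bag; for every edge, both endpoints lie together in some bag; and for every vertex, the bags containing it form a connected subtree. Here bags containing vertex c are not connected in the tree, so the decomposition is invalid.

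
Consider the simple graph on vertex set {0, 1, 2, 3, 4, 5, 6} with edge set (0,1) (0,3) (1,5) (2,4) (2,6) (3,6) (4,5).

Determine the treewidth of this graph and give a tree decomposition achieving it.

Treewidth 2.
One such decomposition:
Bags: B1 = {2, 4, 6}  B2 = {3, 4, 6}  B3 = {0, 3, 4}  B4 = {0, 1, 4}  B5 = {1, 4, 5}
Tree: B1–B2, B2–B3, B3–B4, B4–B5

Each bag holds 3 vertices, so the decomposition has width 2, which upper-bounds the treewidth. For the lower bound, G contains the cycle 4–2–6–3–0–1–5–4, so G is not a forest; only forests have treewidth ≤ 1, hence tw(G) ≥ 2. Hence tw(G) = 2 exactly.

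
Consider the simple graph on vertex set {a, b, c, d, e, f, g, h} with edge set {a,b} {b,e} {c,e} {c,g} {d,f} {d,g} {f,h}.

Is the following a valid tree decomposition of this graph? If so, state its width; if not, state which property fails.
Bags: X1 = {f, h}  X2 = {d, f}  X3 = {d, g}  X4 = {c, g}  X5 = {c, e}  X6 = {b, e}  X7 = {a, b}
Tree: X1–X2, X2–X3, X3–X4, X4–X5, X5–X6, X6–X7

Yes; width 1.

Checking the three conditions: (i) the bags cover all of {a, b, c, d, e, f, g, h}; (ii) for each edge, some bag contains both endpoints; (iii) the bags containing any fixed vertex form a subtree. All hold, so the decomposition is valid with width 2 − 1 = 1.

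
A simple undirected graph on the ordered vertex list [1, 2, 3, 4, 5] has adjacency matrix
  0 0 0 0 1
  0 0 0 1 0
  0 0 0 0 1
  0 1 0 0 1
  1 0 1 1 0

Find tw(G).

A width-1 tree decomposition is:
Bags: B1 = {4, 5}  B2 = {2, 4}  B3 = {3, 5}  B4 = {1, 5}
Tree: B1–B2, B1–B3, B1–B4
Each bag holds 2 vertices, so the decomposition has width 1, which upper-bounds the treewidth. G has an edge, so its treewidth is at least 1. Therefore the treewidth is 1.

1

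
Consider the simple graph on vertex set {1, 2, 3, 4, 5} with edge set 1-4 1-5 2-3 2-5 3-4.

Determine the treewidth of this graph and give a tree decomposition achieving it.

The largest bag has 3 vertices, giving width 2; this decomposition certifies tw(G) ≤ 2. Since 4–1–5–2–3–4 is a cycle in G, G is not acyclic. Forests are exactly the graphs of treewidth ≤ 1, so tw(G) ≥ 2. Hence tw(G) = 2 exactly.

Treewidth 2.
One such decomposition:
Bags: B1 = {1, 4, 5}  B2 = {2, 4, 5}  B3 = {2, 3, 4}
Tree: B1–B2, B2–B3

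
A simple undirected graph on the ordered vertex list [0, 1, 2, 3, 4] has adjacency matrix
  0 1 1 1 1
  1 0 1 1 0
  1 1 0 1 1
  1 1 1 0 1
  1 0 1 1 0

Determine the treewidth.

A width-3 tree decomposition is:
Bags: B1 = {0, 2, 3, 4}  B2 = {0, 1, 2, 3}
Tree: B1–B2
Every bag has size at most 4, so the width is 4 − 1 = 3 and tw(G) ≤ 3. For the lower bound, the 4 vertices {0, 1, 2, 3} are pairwise adjacent, and any tree decomposition puts a clique entirely inside one bag — forcing width ≥ 3. The upper and lower bounds meet at 3, so that is the treewidth.

3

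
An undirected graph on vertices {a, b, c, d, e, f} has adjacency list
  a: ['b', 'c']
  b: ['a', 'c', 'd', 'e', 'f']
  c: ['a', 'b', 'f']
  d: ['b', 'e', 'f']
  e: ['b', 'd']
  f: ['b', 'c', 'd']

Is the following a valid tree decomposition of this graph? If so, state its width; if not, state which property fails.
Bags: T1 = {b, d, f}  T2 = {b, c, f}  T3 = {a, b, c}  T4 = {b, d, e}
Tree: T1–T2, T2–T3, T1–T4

Yes; width 2.

Checking the three conditions: (i) the bags cover all of {a, b, c, d, e, f}; (ii) for each edge, some bag contains both endpoints; (iii) the bags containing any fixed vertex form a subtree. All hold, so the decomposition is valid with width 3 − 1 = 2.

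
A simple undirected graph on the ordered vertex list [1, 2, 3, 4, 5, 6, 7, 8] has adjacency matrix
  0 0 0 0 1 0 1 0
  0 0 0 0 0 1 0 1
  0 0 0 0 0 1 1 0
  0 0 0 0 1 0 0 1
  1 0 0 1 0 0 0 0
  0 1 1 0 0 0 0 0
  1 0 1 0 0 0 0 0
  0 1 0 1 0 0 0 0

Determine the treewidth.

A width-2 tree decomposition is:
Bags: B1 = {2, 4, 8}  B2 = {2, 4, 5}  B3 = {1, 2, 5}  B4 = {1, 2, 7}  B5 = {2, 3, 7}  B6 = {2, 3, 6}
Tree: B1–B2, B2–B3, B3–B4, B4–B5, B5–B6
The largest bag has 3 vertices, giving width 2; this decomposition certifies tw(G) ≤ 2. For the lower bound, G contains the cycle 2–8–4–5–1–7–3–6–2, so G is not a forest; only forests have treewidth ≤ 1, hence tw(G) ≥ 2. Therefore the treewidth is 2.

2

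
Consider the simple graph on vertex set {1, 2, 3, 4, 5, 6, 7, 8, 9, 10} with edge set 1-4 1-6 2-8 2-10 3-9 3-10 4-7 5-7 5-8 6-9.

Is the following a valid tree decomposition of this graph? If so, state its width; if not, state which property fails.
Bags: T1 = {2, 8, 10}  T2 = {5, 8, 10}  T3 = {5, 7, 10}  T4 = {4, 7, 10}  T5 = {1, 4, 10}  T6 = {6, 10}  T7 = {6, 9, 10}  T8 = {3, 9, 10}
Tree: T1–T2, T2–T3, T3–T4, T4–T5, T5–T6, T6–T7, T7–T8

A tree decomposition must satisfy three properties: every vertex lies in some bag; for every edge, both endpoints lie together in some bag; and for every vertex, the bags containing it form a connected subtree. Here edge (1,6) lies in no bag, so the decomposition is invalid.

No — edge (1,6) lies in no bag.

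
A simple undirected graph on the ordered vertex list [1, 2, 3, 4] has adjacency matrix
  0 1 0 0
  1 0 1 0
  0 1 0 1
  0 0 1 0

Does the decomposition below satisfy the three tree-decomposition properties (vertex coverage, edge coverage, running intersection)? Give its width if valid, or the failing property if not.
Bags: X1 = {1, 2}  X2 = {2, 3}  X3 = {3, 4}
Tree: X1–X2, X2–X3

Yes; width 1.

Vertex coverage: the bags together contain {1, 2, 3, 4}, the full vertex set. Edge coverage: each edge of G has both endpoints in at least one bag. Running intersection: for every vertex, the bags containing it form a connected subtree. All three properties hold, so this is a valid tree decomposition of width max|bag| − 1 = 1, and hence tw(G) ≤ 1.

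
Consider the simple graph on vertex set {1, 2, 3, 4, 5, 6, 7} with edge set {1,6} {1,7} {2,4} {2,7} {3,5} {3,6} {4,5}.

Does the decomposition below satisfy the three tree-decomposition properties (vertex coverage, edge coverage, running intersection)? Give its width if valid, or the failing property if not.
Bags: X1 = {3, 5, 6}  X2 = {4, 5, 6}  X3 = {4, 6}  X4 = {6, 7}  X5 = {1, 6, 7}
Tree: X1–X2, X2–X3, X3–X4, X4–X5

A tree decomposition must satisfy three properties: every vertex lies in some bag; for every edge, both endpoints lie together in some bag; and for every vertex, the bags containing it form a connected subtree. Here vertex 2 appears in no bag, so the decomposition is invalid.

No — vertex 2 appears in no bag.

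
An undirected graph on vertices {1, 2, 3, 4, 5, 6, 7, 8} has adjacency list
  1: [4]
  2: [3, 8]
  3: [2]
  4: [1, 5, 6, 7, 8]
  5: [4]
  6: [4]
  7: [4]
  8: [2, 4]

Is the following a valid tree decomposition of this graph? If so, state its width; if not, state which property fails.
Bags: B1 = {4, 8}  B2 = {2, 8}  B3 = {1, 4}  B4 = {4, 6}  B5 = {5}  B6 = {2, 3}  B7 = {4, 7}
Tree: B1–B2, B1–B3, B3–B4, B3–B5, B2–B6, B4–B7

A tree decomposition must satisfy three properties: every vertex lies in some bag; for every edge, both endpoints lie together in some bag; and for every vertex, the bags containing it form a connected subtree. Here edge (4,5) lies in no bag, so the decomposition is invalid.

No — edge (4,5) lies in no bag.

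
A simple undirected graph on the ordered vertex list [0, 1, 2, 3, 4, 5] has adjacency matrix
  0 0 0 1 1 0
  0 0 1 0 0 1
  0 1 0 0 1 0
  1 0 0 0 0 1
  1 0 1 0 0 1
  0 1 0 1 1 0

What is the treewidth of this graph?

A width-2 tree decomposition is:
Bags: B1 = {0, 3, 5}  B2 = {0, 4, 5}  B3 = {1, 4, 5}  B4 = {1, 2, 4}
Tree: B1–B2, B2–B3, B3–B4
Each bag holds 3 vertices, so the decomposition has width 2, which upper-bounds the treewidth. The edges 3–0–4–5–3 form a cycle, so G is not a tree and its treewidth is at least 2. Therefore the treewidth is 2.

2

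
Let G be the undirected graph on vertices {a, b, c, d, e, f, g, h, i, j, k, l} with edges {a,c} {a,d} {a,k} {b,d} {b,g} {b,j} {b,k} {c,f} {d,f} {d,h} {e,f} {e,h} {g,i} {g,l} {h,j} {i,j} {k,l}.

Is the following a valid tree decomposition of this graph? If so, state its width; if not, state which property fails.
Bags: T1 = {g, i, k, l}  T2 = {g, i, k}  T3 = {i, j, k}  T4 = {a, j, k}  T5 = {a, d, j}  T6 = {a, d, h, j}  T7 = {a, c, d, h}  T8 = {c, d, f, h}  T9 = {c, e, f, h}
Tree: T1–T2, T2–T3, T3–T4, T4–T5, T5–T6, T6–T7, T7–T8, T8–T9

A tree decomposition must satisfy three properties: every vertex lies in some bag; for every edge, both endpoints lie together in some bag; and for every vertex, the bags containing it form a connected subtree. Here vertex b appears in no bag, so the decomposition is invalid.

No — vertex b appears in no bag.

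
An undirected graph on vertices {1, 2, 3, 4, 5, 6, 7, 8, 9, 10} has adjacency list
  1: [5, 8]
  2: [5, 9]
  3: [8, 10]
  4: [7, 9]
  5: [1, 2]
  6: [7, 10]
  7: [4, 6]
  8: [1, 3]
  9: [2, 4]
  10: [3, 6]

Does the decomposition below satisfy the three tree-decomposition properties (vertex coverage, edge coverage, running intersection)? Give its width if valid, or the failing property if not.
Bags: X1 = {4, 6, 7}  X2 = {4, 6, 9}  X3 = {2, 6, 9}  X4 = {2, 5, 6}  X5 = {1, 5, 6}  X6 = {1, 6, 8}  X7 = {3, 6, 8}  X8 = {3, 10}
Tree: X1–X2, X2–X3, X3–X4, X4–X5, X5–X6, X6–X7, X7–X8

A tree decomposition must satisfy three properties: every vertex lies in some bag; for every edge, both endpoints lie together in some bag; and for every vertex, the bags containing it form a connected subtree. Here edge (6,10) lies in no bag, so the decomposition is invalid.

No — edge (6,10) lies in no bag.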